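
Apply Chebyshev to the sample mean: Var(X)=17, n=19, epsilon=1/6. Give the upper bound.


Var(Xbar) = Var(X)/n = 17/19
Chebyshev: P(|Xbar-mu| >= 1/6) <= Var(Xbar)/(1/6)^2 = (17/19)/(1/36) = 612/19
Bound exceeds 1, so trivial bound: 1

1


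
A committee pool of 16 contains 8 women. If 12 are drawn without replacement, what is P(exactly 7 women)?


P(X=7) = C(8,7)*C(8,5) / C(16,12)
= 8*56 / 1820
= 448/1820 = 16/65

16/65


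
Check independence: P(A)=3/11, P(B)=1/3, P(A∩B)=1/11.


P(A)*P(B) = 3/11*1/3 = 1/11
P(A∩B) = 1/11, which equals P(A)P(B), so independent

Yes, A and B are independent


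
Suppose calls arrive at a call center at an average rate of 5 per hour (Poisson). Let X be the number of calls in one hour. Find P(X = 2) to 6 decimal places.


P(X=2) = e^(-5) * 5^2 / 2!
≈ 0.006737946999 * 25 / 2
≈ 0.084224

0.084224


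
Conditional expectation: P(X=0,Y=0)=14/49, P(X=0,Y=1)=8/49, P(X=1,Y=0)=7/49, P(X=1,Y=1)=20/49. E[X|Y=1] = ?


P(Y=1) = 28/49
E[X|Y=1] = (0*8 + 1*20)/28 = 20/28 = 5/7

5/7


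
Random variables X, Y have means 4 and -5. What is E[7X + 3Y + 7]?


E[7X + 3Y + 7] = 7*E[X] + 3*E[Y] + 7
= (7)*(4) + (3)*(-5) + (7)
= 28 - 15 + 7 = 20

20


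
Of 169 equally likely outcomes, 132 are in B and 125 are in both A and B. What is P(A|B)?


P(A|B) = P(A∩B)/P(B) = (125/169)/(132/169) = 125/132

125/132


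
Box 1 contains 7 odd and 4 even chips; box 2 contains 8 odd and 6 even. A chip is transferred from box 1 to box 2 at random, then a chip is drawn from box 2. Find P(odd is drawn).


P(transfer odd) = 7/11; P(transfer even) = 4/11
If odd transferred: Urn II has 9 odd of 15, so P(odd|odd moved) = 3/5
If even transferred: Urn II has 8 odd of 15, so P(odd|even moved) = 8/15
By total probability: P(odd) = 7/11*3/5 + 4/11*8/15 = 19/33

19/33


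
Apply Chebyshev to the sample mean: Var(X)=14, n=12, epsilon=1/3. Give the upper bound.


Var(Xbar) = Var(X)/n = 14/12
Chebyshev: P(|Xbar-mu| >= 1/3) <= Var(Xbar)/(1/3)^2 = (7/6)/(1/9) = 21/2
Bound exceeds 1, so trivial bound: 1

1


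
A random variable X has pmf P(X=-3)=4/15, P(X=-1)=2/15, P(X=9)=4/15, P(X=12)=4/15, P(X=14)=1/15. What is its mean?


E[X] = sum(x * P(x))
= -3*4/15 - 1*2/15 + 9*4/15 + 12*4/15 + 14*1/15
= 28/5

28/5


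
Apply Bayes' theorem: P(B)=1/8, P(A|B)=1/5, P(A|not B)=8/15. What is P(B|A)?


P(A) = P(A|B)P(B) + P(A|B')P(B') = 1/5*1/8 + 8/15*7/8 = 59/120
P(B|A) = P(A|B)P(B)/P(A) = (1/40)/(59/120) = 3/59

3/59


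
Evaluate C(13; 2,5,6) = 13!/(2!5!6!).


13! = 6227020800
Denominator: 2!=2 * 5!=120 * 6!=720
Coefficient = 6227020800 / 172800 = 36036

36036


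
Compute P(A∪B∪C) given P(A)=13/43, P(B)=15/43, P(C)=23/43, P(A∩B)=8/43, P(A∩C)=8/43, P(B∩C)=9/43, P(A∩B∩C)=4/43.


P(A∪B∪C) = P(A)+P(B)+P(C) - P(AB)-P(AC)-P(BC) + P(ABC)
= 13/43+15/43+23/43 - 8/43-8/43-9/43 + 4/43
= 30/43

30/43


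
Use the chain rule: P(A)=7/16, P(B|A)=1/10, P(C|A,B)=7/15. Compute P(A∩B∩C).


P(A∩B∩C) = P(A) * P(B|A) * P(C|A∩B)
= 7/16 * 1/10 * 7/15
= 7/160 * 7/15 = 49/2400

49/2400


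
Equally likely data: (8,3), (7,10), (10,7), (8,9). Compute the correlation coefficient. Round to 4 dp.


Cov(X,Y) = -0.8125, Var(X) = 1.1875, Var(Y) = 7.1875
rho = Cov/(sqrt(VarX)*sqrt(VarY)) = -0.2781

-0.2781


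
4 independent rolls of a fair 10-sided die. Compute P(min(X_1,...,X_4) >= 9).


P(min >= 9) = P(all X_i >= 9) = (P(X_1 >= 9))^4
= (2/10)^4 = (1/5)^4 = 1/625

1/625


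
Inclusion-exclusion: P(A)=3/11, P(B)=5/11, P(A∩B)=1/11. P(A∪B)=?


P(A∪B) = P(A) + P(B) - P(A∩B)
= 3/11 + 5/11 - 1/11 = 7/11

7/11


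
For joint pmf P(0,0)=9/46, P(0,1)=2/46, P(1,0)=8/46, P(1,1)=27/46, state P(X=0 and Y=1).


Read from table: P(X=0, Y=1) = 2/46 = 1/23

1/23


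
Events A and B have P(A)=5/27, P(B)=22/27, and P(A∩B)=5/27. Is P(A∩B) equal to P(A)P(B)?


P(A)*P(B) = 5/27*22/27 = 110/729
P(A∩B) = 5/27 != 110/729, so not independent

No, A and B are not independent


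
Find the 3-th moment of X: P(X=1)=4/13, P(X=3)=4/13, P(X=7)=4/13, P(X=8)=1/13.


E[X^3] = sum(x^3 * P(x))
= 1*4/13 + 27*4/13 + 343*4/13 + 512*1/13
= 1996/13

1996/13


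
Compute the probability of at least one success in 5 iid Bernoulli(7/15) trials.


P(at least one) = 1 - P(none)
P(none) = (1 - 7/15)^5 = (8/15)^5 = 32768/759375
P(at least one) = 1 - 32768/759375 = 726607/759375

726607/759375


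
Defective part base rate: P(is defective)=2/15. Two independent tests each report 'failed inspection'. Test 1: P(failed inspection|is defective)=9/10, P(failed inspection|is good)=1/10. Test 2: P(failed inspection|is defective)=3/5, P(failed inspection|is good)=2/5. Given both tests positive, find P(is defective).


After test 1: P(+) = 9/10*2/15 + 1/10*13/15 = 31/150
P(B|+) = (3/25)/(31/150) = 18/31
After test 2 (use post1 as new prior): P(+) = 3/5*18/31 + 2/5*13/31 = 16/31
P(B|+,+) = (54/155)/(16/31) = 27/40

27/40


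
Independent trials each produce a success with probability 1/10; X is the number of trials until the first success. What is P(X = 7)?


P(X=7) = (1-p)^6 * p = (9/10)^6 * 1/10
= 531441/1000000 * 1/10 = 531441/10000000

531441/10000000


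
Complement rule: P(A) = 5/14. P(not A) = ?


P(A') = 1 - P(A) = 1 - 5/14 = 9/14

9/14


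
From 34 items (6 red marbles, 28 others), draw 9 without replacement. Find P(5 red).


P(X=5) = C(6,5)*C(28,4) / C(34,9)
= 6*20475 / 52451256
= 122850/52451256 = 1575/672452

1575/672452


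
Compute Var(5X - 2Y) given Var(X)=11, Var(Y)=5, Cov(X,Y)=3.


Var(5X - 2Y) = 5^2*Var(X) + (-2)^2*Var(Y) + 2*5*(-2)*Cov(X,Y)
= 25*11 + 4*5 - 20*3
= 275 + 20 - 60 = 235

235


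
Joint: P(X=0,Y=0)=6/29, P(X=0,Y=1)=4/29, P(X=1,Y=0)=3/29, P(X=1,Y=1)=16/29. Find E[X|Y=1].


P(Y=1) = 20/29
E[X|Y=1] = (0*4 + 1*16)/20 = 16/20 = 4/5

4/5


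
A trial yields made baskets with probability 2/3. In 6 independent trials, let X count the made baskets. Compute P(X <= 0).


P(X<=0) = P(X=0)
= 1/729
= 1/729

1/729


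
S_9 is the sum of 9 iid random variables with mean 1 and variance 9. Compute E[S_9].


E[S_n] = n*E[X_1] = 9*1 = 9

9


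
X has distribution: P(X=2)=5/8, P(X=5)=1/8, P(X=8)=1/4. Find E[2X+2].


E[2X+2] = sum(g(x)*P(x))
= 6*5/8 + 12*1/8 + 18*1/4
= 39/4

39/4


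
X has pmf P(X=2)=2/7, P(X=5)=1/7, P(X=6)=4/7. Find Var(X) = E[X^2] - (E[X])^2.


E[X] = 33/7, E[X^2] = 177/7
Var(X) = E[X^2] - (E[X])^2 = 177/7 - (33/7)^2 = 150/49

150/49


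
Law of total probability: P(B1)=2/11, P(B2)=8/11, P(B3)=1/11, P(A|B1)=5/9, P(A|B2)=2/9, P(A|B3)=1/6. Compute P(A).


P(A) = P(A|B1)P(B1) + P(A|B2)P(B2) + P(A|B3)P(B3)
= 5/9*2/11 + 2/9*8/11 + 1/6*1/11
= 10/99 + 16/99 + 1/66 = 5/18

5/18


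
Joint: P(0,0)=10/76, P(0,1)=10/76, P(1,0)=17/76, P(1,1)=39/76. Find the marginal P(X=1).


P(X=1) = P(1,0)+P(1,1) = 17/76 + 39/76 = 56/76 = 14/19

14/19


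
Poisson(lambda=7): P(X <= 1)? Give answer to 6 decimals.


P(X<=1) = e^(-7)*7^0/0! + e^(-7)*7^1/1!
≈ 0.0009118820 + 0.0063831738
= 0.0072950558
≈ 0.007295

0.007295


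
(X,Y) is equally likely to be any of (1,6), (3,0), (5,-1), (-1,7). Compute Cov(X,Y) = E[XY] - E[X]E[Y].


E[X]=2, E[Y]=3, E[XY]=-3/2
Cov(X,Y) = E[XY] - E[X]E[Y] = -3/2 - 2*3 = -15/2

-15/2


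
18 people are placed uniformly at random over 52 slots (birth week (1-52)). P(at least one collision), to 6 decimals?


P(all different) = prod((52-i)/52 for i=0..17) = 0.035353
P(at least one match) = 1 - 0.035353 = 0.964647

0.964647


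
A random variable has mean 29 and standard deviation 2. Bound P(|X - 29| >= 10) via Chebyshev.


k = 10/2 = 5
Chebyshev: P(|X-mu| >= k*sigma) <= 1/k^2 = 1/5^2 = 1/25

1/25


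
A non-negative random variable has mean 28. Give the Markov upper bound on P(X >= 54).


Markov: P(X >= a) <= E[X]/a
P(X >= 54) <= 28/54 = 14/27

14/27


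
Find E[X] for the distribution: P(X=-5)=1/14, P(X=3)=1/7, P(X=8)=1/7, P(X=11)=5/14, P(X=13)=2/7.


E[X] = sum(x * P(x))
= -5*1/14 + 3*1/7 + 8*1/7 + 11*5/14 + 13*2/7
= 62/7

62/7


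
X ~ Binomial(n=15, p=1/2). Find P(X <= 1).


P(X<=1) = P(X=0) + P(X=1)
= 1/32768 + 15/32768
= 1/2048

1/2048


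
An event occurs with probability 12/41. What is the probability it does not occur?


P(A') = 1 - P(A) = 1 - 12/41 = 29/41

29/41


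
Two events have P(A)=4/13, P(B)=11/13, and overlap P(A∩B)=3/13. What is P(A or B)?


P(A∪B) = P(A) + P(B) - P(A∩B)
= 4/13 + 11/13 - 3/13 = 12/13

12/13


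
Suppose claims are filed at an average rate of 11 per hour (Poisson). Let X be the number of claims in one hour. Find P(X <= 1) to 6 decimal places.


P(X<=1) = e^(-11)*11^0/0! + e^(-11)*11^1/1!
≈ 0.0000167017 + 0.0001837187
= 0.0002004204
≈ 0.000200

0.000200


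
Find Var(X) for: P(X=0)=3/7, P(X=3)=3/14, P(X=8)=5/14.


E[X] = 7/2, E[X^2] = 347/14
Var(X) = E[X^2] - (E[X])^2 = 347/14 - (7/2)^2 = 351/28

351/28


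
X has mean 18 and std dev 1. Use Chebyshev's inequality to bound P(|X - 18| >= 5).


k = 5/1 = 5
Chebyshev: P(|X-mu| >= k*sigma) <= 1/k^2 = 1/5^2 = 1/25

1/25


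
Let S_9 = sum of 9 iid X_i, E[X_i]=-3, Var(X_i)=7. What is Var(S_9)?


By independence, Var(S_n) = n*Var(X_1) = 9*7 = 63

63


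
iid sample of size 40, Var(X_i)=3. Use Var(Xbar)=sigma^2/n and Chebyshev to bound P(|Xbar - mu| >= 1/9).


Var(Xbar) = Var(X)/n = 3/40
Chebyshev: P(|Xbar-mu| >= 1/9) <= Var(Xbar)/(1/9)^2 = (3/40)/(1/81) = 243/40
Bound exceeds 1, so trivial bound: 1

1


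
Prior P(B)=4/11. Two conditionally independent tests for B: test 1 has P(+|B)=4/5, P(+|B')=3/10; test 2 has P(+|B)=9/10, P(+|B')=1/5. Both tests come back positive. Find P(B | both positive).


After test 1: P(+) = 4/5*4/11 + 3/10*7/11 = 53/110
P(B|+) = (16/55)/(53/110) = 32/53
After test 2 (use post1 as new prior): P(+) = 9/10*32/53 + 1/5*21/53 = 33/53
P(B|+,+) = (144/265)/(33/53) = 48/55

48/55


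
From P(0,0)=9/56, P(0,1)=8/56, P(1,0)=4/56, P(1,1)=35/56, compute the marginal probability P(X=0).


P(X=0) = P(0,0)+P(0,1) = 9/56 + 8/56 = 17/56

17/56


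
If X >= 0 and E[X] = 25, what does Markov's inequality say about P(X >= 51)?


Markov: P(X >= a) <= E[X]/a
P(X >= 51) <= 25/51

25/51


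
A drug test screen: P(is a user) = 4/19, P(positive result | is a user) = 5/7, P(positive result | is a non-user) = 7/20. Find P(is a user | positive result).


P(A) = P(A|B)P(B) + P(A|B')P(B') = 5/7*4/19 + 7/20*15/19 = 227/532
P(B|A) = P(A|B)P(B)/P(A) = (20/133)/(227/532) = 80/227

80/227


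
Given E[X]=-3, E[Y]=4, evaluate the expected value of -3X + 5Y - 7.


E[-3X + 5Y - 7] = -3*E[X] + 5*E[Y] - 7
= (-3)*(-3) + (5)*(4) + (-7)
= 9 + 20 - 7 = 22

22


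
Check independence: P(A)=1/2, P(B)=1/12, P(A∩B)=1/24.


P(A)*P(B) = 1/2*1/12 = 1/24
P(A∩B) = 1/24, which equals P(A)P(B), so independent

Yes, A and B are independent


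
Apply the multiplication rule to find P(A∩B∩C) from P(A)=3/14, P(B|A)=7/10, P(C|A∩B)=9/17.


P(A∩B∩C) = P(A) * P(B|A) * P(C|A∩B)
= 3/14 * 7/10 * 9/17
= 3/20 * 9/17 = 27/340

27/340


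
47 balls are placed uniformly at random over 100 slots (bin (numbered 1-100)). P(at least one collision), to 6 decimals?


P(all different) = prod((100-i)/100 for i=0..46) = 0.000002
P(at least one match) = 1 - 0.000002 = 0.999998

0.999998


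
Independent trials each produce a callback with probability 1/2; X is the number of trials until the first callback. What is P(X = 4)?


P(X=4) = (1-p)^3 * p = (1/2)^3 * 1/2
= 1/8 * 1/2 = 1/16

1/16


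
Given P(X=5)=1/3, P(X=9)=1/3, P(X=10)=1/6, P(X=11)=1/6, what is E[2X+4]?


E[2X+4] = sum(g(x)*P(x))
= 14*1/3 + 22*1/3 + 24*1/6 + 26*1/6
= 61/3

61/3


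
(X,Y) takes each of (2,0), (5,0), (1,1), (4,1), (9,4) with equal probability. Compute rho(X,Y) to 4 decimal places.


Cov(X,Y) = 3.1600, Var(X) = 7.7600, Var(Y) = 2.1600
rho = Cov/(sqrt(VarX)*sqrt(VarY)) = 0.7718

0.7718


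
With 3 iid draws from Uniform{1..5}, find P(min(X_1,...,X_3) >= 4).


P(min >= 4) = P(all X_i >= 4) = (P(X_1 >= 4))^3
= (2/5)^3 = 8/125

8/125


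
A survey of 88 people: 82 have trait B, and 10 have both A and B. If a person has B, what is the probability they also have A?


P(A|B) = P(A∩B)/P(B) = (10/88)/(82/88) = 10/82 = 5/41

5/41


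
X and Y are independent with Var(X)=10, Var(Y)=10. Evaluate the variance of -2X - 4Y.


Independence => Cov(X,Y)=0
Var(-2X - 4Y) = (-2)^2*Var(X) + (-4)^2*Var(Y)
= 4*10 + 16*10 = 200

200


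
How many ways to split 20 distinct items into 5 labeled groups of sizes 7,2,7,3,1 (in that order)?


20! = 2432902008176640000
Denominator: 7!=5040 * 2!=2 * 7!=5040 * 3!=6 * 1!=1
Coefficient = 2432902008176640000 / 304819200 = 7981459200

7981459200


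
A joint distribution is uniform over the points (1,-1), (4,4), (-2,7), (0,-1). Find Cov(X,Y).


E[X]=3/4, E[Y]=9/4, E[XY]=1/4
Cov(X,Y) = E[XY] - E[X]E[Y] = 1/4 - 3/4*9/4 = -23/16

-23/16


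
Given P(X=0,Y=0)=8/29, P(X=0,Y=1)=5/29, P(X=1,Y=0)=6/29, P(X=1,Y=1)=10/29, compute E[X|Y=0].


P(Y=0) = 14/29
E[X|Y=0] = (0*8 + 1*6)/14 = 6/14 = 3/7

3/7


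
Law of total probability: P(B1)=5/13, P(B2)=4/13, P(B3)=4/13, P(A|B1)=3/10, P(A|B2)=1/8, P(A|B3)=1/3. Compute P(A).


P(A) = P(A|B1)P(B1) + P(A|B2)P(B2) + P(A|B3)P(B3)
= 3/10*5/13 + 1/8*4/13 + 1/3*4/13
= 3/26 + 1/26 + 4/39 = 10/39

10/39


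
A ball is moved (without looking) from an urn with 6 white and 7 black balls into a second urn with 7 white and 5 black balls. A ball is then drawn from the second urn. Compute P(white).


P(transfer white) = 6/13; P(transfer black) = 7/13
If white transferred: Urn II has 8 white of 13, so P(white|white moved) = 8/13
If black transferred: Urn II has 7 white of 13, so P(white|black moved) = 7/13
By total probability: P(white) = 6/13*8/13 + 7/13*7/13 = 97/169

97/169


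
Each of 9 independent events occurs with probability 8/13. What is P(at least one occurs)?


P(at least one) = 1 - P(none)
P(none) = (1 - 8/13)^9 = (5/13)^9 = 1953125/10604499373
P(at least one) = 1 - 1953125/10604499373 = 10602546248/10604499373

10602546248/10604499373


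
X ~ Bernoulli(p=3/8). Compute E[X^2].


For Bernoulli: X in {0,1}
E[X^2] = 0^2*(1-3/8) + 1^2*3/8 = 3/8

3/8


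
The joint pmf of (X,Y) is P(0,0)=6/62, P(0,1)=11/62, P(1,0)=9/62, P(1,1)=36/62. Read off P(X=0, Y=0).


Read from table: P(X=0, Y=0) = 6/62 = 3/31

3/31


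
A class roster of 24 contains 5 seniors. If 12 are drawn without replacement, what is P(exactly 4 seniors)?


P(X=4) = C(5,4)*C(19,8) / C(24,12)
= 5*75582 / 2704156
= 377910/2704156 = 45/322

45/322


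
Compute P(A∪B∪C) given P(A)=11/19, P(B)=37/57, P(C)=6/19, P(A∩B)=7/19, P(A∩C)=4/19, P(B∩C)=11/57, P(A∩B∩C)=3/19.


P(A∪B∪C) = P(A)+P(B)+P(C) - P(AB)-P(AC)-P(BC) + P(ABC)
= 11/19+37/57+6/19 - 7/19-4/19-11/57 + 3/19
= 53/57

53/57


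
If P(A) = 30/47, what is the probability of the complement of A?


P(A') = 1 - P(A) = 1 - 30/47 = 17/47

17/47


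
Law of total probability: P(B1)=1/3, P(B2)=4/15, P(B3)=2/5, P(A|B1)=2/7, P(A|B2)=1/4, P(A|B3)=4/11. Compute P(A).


P(A) = P(A|B1)P(B1) + P(A|B2)P(B2) + P(A|B3)P(B3)
= 2/7*1/3 + 1/4*4/15 + 4/11*2/5
= 2/21 + 1/15 + 8/55 = 71/231

71/231


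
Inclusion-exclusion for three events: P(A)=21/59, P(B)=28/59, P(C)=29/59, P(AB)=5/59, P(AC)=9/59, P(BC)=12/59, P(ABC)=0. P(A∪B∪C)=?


P(A∪B∪C) = P(A)+P(B)+P(C) - P(AB)-P(AC)-P(BC) + P(ABC)
= 21/59+28/59+29/59 - 5/59-9/59-12/59 + 0
= 52/59

52/59


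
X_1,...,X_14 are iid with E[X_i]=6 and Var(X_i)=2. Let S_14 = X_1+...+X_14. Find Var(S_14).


By independence, Var(S_n) = n*Var(X_1) = 14*2 = 28

28


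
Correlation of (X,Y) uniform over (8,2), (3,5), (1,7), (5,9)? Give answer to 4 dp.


Cov(X,Y) = -3.6875, Var(X) = 6.6875, Var(Y) = 6.6875
rho = Cov/(sqrt(VarX)*sqrt(VarY)) = -0.5514

-0.5514


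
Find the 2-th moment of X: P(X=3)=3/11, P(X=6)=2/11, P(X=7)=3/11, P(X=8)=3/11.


E[X^2] = sum(x^2 * P(x))
= 9*3/11 + 36*2/11 + 49*3/11 + 64*3/11
= 438/11

438/11


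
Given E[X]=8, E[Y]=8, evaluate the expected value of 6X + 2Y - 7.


E[6X + 2Y - 7] = 6*E[X] + 2*E[Y] - 7
= (6)*(8) + (2)*(8) + (-7)
= 48 + 16 - 7 = 57

57


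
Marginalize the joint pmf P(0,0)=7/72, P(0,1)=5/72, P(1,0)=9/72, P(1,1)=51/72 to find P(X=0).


P(X=0) = P(0,0)+P(0,1) = 7/72 + 5/72 = 12/72 = 1/6

1/6


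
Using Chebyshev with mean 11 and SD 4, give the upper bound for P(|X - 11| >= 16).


k = 16/4 = 4
Chebyshev: P(|X-mu| >= k*sigma) <= 1/k^2 = 1/4^2 = 1/16

1/16


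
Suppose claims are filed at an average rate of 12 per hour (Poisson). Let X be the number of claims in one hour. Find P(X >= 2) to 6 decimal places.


P(X>=2) = 1 - P(X<=1) = 1 - (e^(-12)*12^0/0! + e^(-12)*12^1/1!)
≈ 1 - (0.0000061442 + 0.0000737305)
= 1 - 0.0000798747 = 0.9999201253
≈ 0.999920

0.999920


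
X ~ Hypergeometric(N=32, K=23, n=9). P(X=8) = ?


P(X=8) = C(23,8)*C(9,1) / C(32,9)
= 490314*9 / 28048800
= 4412826/28048800 = 735471/4674800

735471/4674800


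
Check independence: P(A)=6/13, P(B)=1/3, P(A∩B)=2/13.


P(A)*P(B) = 6/13*1/3 = 2/13
P(A∩B) = 2/13, which equals P(A)P(B), so independent

Yes, A and B are independent


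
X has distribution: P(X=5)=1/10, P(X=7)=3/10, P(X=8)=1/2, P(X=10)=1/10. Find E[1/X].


E[1/X] = sum(g(x)*P(x))
= 1/5*1/10 + 1/7*3/10 + 1/8*1/2 + 1/10*1/10
= 379/2800

379/2800


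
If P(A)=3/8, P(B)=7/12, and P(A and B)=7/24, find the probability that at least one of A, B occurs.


P(A∪B) = P(A) + P(B) - P(A∩B)
= 3/8 + 7/12 - 7/24 = 2/3

2/3


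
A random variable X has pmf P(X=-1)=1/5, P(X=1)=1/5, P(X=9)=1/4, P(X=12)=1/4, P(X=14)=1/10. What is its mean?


E[X] = sum(x * P(x))
= -1*1/5 + 1*1/5 + 9*1/4 + 12*1/4 + 14*1/10
= 133/20

133/20


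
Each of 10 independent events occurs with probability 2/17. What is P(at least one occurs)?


P(at least one) = 1 - P(none)
P(none) = (1 - 2/17)^10 = (15/17)^10 = 576650390625/2015993900449
P(at least one) = 1 - 576650390625/2015993900449 = 1439343509824/2015993900449

1439343509824/2015993900449


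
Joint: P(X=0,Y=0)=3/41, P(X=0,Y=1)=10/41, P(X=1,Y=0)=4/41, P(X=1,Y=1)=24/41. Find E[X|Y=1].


P(Y=1) = 34/41
E[X|Y=1] = (0*10 + 1*24)/34 = 24/34 = 12/17

12/17


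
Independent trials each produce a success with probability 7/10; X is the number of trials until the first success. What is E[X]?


For geometric (trials until first success), E[X] = 1/p = 1/(7/10) = 10/7

10/7


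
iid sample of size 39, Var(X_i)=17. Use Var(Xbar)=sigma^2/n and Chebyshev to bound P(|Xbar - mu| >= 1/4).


Var(Xbar) = Var(X)/n = 17/39
Chebyshev: P(|Xbar-mu| >= 1/4) <= Var(Xbar)/(1/4)^2 = (17/39)/(1/16) = 272/39
Bound exceeds 1, so trivial bound: 1

1


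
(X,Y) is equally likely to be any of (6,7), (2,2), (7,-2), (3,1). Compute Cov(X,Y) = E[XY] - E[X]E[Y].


E[X]=9/2, E[Y]=2, E[XY]=35/4
Cov(X,Y) = E[XY] - E[X]E[Y] = 35/4 - 9/2*2 = -1/4

-1/4


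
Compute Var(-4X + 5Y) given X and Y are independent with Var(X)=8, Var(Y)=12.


Independence => Cov(X,Y)=0
Var(-4X + 5Y) = (-4)^2*Var(X) + 5^2*Var(Y)
= 16*8 + 25*12 = 428

428


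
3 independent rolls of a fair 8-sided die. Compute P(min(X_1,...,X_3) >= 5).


P(min >= 5) = P(all X_i >= 5) = (P(X_1 >= 5))^3
= (4/8)^3 = (1/2)^3 = 1/8

1/8


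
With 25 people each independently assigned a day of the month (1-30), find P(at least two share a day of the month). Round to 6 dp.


P(all different) = prod((30-i)/30 for i=0..24) = 0.000000
P(at least one match) = 1 - 0.000000 = 1.000000

1.000000


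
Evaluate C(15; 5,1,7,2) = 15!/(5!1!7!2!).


15! = 1307674368000
Denominator: 5!=120 * 1!=1 * 7!=5040 * 2!=2
Coefficient = 1307674368000 / 1209600 = 1081080

1081080


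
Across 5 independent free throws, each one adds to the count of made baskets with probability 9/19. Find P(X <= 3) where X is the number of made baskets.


P(X<=3) = P(X=0) + P(X=1) + P(X=2) + P(X=3)
= 100000/2476099 + 450000/2476099 + 810000/2476099 + 729000/2476099
= 2089000/2476099

2089000/2476099


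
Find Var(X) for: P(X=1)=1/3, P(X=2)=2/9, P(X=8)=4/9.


E[X] = 13/3, E[X^2] = 89/3
Var(X) = E[X^2] - (E[X])^2 = 89/3 - (13/3)^2 = 98/9

98/9


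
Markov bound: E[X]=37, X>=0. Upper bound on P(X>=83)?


Markov: P(X >= a) <= E[X]/a
P(X >= 83) <= 37/83

37/83


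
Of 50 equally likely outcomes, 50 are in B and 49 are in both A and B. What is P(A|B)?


P(A|B) = P(A∩B)/P(B) = (49/50)/(50/50) = 49/50

49/50


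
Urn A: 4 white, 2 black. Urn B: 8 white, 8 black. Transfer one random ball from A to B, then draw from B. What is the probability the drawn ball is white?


P(transfer white) = 4/6 = 2/3; P(transfer black) = 1/3
If white transferred: Urn II has 9 white of 17, so P(white|white moved) = 9/17
If black transferred: Urn II has 8 white of 17, so P(white|black moved) = 8/17
By total probability: P(white) = 2/3*9/17 + 1/3*8/17 = 26/51

26/51


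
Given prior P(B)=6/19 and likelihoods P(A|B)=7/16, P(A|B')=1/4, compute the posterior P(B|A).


P(A) = P(A|B)P(B) + P(A|B')P(B') = 7/16*6/19 + 1/4*13/19 = 47/152
P(B|A) = P(A|B)P(B)/P(A) = (21/152)/(47/152) = 21/47

21/47


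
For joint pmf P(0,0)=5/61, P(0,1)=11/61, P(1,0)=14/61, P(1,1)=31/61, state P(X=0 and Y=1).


Read from table: P(X=0, Y=1) = 11/61

11/61


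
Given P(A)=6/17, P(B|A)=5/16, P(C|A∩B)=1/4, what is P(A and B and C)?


P(A∩B∩C) = P(A) * P(B|A) * P(C|A∩B)
= 6/17 * 5/16 * 1/4
= 15/136 * 1/4 = 15/544

15/544


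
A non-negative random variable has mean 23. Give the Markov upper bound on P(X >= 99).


Markov: P(X >= a) <= E[X]/a
P(X >= 99) <= 23/99

23/99


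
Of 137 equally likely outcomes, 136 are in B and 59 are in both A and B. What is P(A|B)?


P(A|B) = P(A∩B)/P(B) = (59/137)/(136/137) = 59/136

59/136


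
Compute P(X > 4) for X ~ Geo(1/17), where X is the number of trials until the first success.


P(X > 4) = P(first 4 trials all fail) = (1-p)^4 = (16/17)^4 = 65536/83521

65536/83521


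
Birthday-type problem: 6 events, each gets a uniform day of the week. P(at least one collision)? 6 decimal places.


P(all different) = prod((7-i)/7 for i=0..5) = 0.042839
P(at least one match) = 1 - 0.042839 = 0.957161

0.957161


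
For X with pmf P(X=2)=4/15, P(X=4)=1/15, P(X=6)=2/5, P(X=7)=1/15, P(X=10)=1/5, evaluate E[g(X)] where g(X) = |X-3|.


E[|X-3|] = sum(g(x)*P(x))
= 1*4/15 + 1*1/15 + 3*2/5 + 4*1/15 + 7*1/5
= 16/5

16/5


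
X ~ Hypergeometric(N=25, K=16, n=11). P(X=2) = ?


P(X=2) = C(16,2)*C(9,9) / C(25,11)
= 120*1 / 4457400
= 120/4457400 = 1/37145

1/37145


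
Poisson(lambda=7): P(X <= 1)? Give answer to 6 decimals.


P(X<=1) = e^(-7)*7^0/0! + e^(-7)*7^1/1!
≈ 0.0009118820 + 0.0063831738
= 0.0072950558
≈ 0.007295

0.007295


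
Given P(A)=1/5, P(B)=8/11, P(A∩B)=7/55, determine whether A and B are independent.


P(A)*P(B) = 1/5*8/11 = 8/55
P(A∩B) = 7/55 != 8/55, so not independent

No, A and B are not independent


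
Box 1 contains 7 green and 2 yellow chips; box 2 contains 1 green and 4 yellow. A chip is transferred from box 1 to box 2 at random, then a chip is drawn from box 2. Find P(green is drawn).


P(transfer green) = 7/9; P(transfer yellow) = 2/9
If green transferred: Urn II has 2 green of 6, so P(green|green moved) = 1/3
If yellow transferred: Urn II has 1 green of 6, so P(green|yellow moved) = 1/6
By total probability: P(green) = 7/9*1/3 + 2/9*1/6 = 8/27

8/27


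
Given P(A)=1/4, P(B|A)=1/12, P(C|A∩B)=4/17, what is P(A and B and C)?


P(A∩B∩C) = P(A) * P(B|A) * P(C|A∩B)
= 1/4 * 1/12 * 4/17
= 1/48 * 4/17 = 1/204

1/204


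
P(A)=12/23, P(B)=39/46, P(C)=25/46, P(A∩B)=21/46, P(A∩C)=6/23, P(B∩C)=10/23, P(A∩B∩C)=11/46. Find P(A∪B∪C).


P(A∪B∪C) = P(A)+P(B)+P(C) - P(AB)-P(AC)-P(BC) + P(ABC)
= 12/23+39/46+25/46 - 21/46-6/23-10/23 + 11/46
= 1

1


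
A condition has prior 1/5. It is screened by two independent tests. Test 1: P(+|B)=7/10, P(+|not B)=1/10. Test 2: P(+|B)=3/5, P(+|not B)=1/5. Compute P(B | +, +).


After test 1: P(+) = 7/10*1/5 + 1/10*4/5 = 11/50
P(B|+) = (7/50)/(11/50) = 7/11
After test 2 (use post1 as new prior): P(+) = 3/5*7/11 + 1/5*4/11 = 5/11
P(B|+,+) = (21/55)/(5/11) = 21/25

21/25


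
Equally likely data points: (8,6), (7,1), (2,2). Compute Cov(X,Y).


E[X]=17/3, E[Y]=3, E[XY]=59/3
Cov(X,Y) = E[XY] - E[X]E[Y] = 59/3 - 17/3*3 = 8/3

8/3


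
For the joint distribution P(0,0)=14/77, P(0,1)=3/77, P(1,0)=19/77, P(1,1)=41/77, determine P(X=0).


P(X=0) = P(0,0)+P(0,1) = 14/77 + 3/77 = 17/77

17/77


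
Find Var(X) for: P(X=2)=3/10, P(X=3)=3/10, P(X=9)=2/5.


E[X] = 51/10, E[X^2] = 363/10
Var(X) = E[X^2] - (E[X])^2 = 363/10 - (51/10)^2 = 1029/100

1029/100


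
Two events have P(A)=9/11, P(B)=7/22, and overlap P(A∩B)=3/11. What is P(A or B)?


P(A∪B) = P(A) + P(B) - P(A∩B)
= 9/11 + 7/22 - 3/11 = 19/22

19/22


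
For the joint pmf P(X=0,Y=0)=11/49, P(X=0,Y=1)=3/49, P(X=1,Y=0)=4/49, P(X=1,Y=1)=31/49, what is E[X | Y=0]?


P(Y=0) = 15/49
E[X|Y=0] = (0*11 + 1*4)/15 = 4/15

4/15


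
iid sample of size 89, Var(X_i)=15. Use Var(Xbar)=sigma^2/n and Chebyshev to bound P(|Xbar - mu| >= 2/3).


Var(Xbar) = Var(X)/n = 15/89
Chebyshev: P(|Xbar-mu| >= 2/3) <= Var(Xbar)/(2/3)^2 = (15/89)/(4/9) = 135/356

135/356


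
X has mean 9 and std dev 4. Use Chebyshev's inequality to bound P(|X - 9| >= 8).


k = 8/4 = 2
Chebyshev: P(|X-mu| >= k*sigma) <= 1/k^2 = 1/2^2 = 1/4

1/4


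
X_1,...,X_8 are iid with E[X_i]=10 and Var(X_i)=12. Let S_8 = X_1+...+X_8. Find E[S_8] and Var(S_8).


E[S_n] = n*mu = 8*10 = 80
Var(S_n) = n*sigma^2 = 8*12 = 96

E[S_8]=80, Var(S_8)=96


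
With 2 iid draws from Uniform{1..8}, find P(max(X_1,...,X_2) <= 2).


P(max <= 2) = P(all X_i <= 2) = (P(X_1 <= 2))^2
= (2/8)^2 = (1/4)^2 = 1/16

1/16


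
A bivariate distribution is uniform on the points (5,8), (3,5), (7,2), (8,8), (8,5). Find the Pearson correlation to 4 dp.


Cov(X,Y) = -0.1200, Var(X) = 3.7600, Var(Y) = 5.0400
rho = Cov/(sqrt(VarX)*sqrt(VarY)) = -0.0276

-0.0276


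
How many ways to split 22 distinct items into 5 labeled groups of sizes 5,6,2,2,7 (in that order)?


22! = 1124000727777607680000
Denominator: 5!=120 * 6!=720 * 2!=2 * 2!=2 * 7!=5040
Coefficient = 1124000727777607680000 / 1741824000 = 645300976320

645300976320


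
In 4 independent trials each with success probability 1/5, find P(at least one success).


P(at least one) = 1 - P(none)
P(none) = (1 - 1/5)^4 = (4/5)^4 = 256/625
P(at least one) = 1 - 256/625 = 369/625

369/625


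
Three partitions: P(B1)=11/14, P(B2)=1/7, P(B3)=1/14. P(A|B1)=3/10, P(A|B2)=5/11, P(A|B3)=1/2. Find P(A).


P(A) = P(A|B1)P(B1) + P(A|B2)P(B2) + P(A|B3)P(B3)
= 3/10*11/14 + 5/11*1/7 + 1/2*1/14
= 33/140 + 5/77 + 1/28 = 37/110

37/110


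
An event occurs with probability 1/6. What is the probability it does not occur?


P(A') = 1 - P(A) = 1 - 1/6 = 5/6

5/6


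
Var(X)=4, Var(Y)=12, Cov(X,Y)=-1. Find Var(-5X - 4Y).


Var(-5X - 4Y) = (-5)^2*Var(X) + (-4)^2*Var(Y) + 2*(-5)*(-4)*Cov(X,Y)
= 25*4 + 16*12 + 40*(-1)
= 100 + 192 - 40 = 252

252


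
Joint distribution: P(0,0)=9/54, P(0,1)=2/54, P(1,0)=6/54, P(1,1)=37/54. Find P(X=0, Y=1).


Read from table: P(X=0, Y=1) = 2/54 = 1/27

1/27


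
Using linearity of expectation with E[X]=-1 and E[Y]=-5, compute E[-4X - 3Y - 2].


E[-4X - 3Y - 2] = -4*E[X] - 3*E[Y] - 2
= (-4)*(-1) + (-3)*(-5) + (-2)
= 4 + 15 - 2 = 17

17


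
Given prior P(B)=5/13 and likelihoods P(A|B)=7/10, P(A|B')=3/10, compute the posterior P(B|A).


P(A) = P(A|B)P(B) + P(A|B')P(B') = 7/10*5/13 + 3/10*8/13 = 59/130
P(B|A) = P(A|B)P(B)/P(A) = (7/26)/(59/130) = 35/59

35/59


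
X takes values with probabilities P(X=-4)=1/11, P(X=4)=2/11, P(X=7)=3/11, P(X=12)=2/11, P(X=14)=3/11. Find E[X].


E[X] = sum(x * P(x))
= -4*1/11 + 4*2/11 + 7*3/11 + 12*2/11 + 14*3/11
= 91/11

91/11


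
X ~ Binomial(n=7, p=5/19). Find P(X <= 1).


P(X<=1) = P(X=0) + P(X=1)
= 105413504/893871739 + 263533760/893871739
= 368947264/893871739

368947264/893871739


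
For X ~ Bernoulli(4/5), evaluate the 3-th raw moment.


For Bernoulli: X in {0,1}
E[X^3] = 0^3*(1-4/5) + 1^3*4/5 = 4/5

4/5


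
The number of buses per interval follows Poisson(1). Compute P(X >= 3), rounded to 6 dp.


P(X>=3) = 1 - P(X<=2) = 1 - (e^(-1)*1^0/0! + e^(-1)*1^1/1! + e^(-1)*1^2/2!)
≈ 1 - (0.3678794412 + 0.3678794412 + 0.1839397206)
= 1 - 0.9196986030 = 0.0803013970
≈ 0.080301

0.080301


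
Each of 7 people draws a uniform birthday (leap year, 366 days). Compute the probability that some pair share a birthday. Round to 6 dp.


P(all different) = prod((366-i)/366 for i=0..6) = 0.943914
P(at least one match) = 1 - 0.943914 = 0.056086

0.056086


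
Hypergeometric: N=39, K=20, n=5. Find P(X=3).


P(X=3) = C(20,3)*C(19,2) / C(39,5)
= 1140*171 / 575757
= 194940/575757 = 1140/3367

1140/3367


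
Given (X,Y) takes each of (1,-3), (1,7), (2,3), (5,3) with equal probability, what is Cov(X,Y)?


E[X]=9/4, E[Y]=5/2, E[XY]=25/4
Cov(X,Y) = E[XY] - E[X]E[Y] = 25/4 - 9/4*5/2 = 5/8

5/8


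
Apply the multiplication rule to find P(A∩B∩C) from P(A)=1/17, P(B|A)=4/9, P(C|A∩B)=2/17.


P(A∩B∩C) = P(A) * P(B|A) * P(C|A∩B)
= 1/17 * 4/9 * 2/17
= 4/153 * 2/17 = 8/2601

8/2601


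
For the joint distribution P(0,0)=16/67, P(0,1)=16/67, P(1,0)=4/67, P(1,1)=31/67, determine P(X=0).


P(X=0) = P(0,0)+P(0,1) = 16/67 + 16/67 = 32/67

32/67


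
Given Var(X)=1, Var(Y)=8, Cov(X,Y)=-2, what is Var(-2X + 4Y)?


Var(-2X + 4Y) = (-2)^2*Var(X) + 4^2*Var(Y) + 2*(-2)*4*Cov(X,Y)
= 4*1 + 16*8 - 16*(-2)
= 4 + 128 + 32 = 164

164


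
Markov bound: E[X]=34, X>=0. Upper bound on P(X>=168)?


Markov: P(X >= a) <= E[X]/a
P(X >= 168) <= 34/168 = 17/84

17/84


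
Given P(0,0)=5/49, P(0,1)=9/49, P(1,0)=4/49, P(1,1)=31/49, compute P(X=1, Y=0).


Read from table: P(X=1, Y=0) = 4/49

4/49


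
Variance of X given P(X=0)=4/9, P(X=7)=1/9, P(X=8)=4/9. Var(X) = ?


E[X] = 13/3, E[X^2] = 305/9
Var(X) = E[X^2] - (E[X])^2 = 305/9 - (13/3)^2 = 136/9

136/9


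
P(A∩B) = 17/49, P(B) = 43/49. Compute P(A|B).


P(A|B) = P(A∩B)/P(B) = (17/49)/(43/49) = 17/43

17/43


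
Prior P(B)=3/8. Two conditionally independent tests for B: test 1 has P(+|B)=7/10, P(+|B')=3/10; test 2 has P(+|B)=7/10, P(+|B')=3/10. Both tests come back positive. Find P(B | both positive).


After test 1: P(+) = 7/10*3/8 + 3/10*5/8 = 9/20
P(B|+) = (21/80)/(9/20) = 7/12
After test 2 (use post1 as new prior): P(+) = 7/10*7/12 + 3/10*5/12 = 8/15
P(B|+,+) = (49/120)/(8/15) = 49/64

49/64


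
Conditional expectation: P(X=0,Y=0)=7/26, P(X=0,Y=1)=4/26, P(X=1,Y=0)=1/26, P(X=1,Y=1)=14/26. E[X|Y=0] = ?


P(Y=0) = 8/26
E[X|Y=0] = (0*7 + 1*1)/8 = 1/8

1/8


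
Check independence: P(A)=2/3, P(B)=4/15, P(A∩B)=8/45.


P(A)*P(B) = 2/3*4/15 = 8/45
P(A∩B) = 8/45, which equals P(A)P(B), so independent

Yes, A and B are independent


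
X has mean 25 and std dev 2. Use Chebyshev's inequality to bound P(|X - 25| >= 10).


k = 10/2 = 5
Chebyshev: P(|X-mu| >= k*sigma) <= 1/k^2 = 1/5^2 = 1/25

1/25


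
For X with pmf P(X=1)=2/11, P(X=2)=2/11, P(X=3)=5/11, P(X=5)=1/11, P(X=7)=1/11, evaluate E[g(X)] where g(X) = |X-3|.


E[|X-3|] = sum(g(x)*P(x))
= 2*2/11 + 1*2/11 + 0*5/11 + 2*1/11 + 4*1/11
= 12/11

12/11


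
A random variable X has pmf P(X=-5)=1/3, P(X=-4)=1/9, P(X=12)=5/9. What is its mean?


E[X] = sum(x * P(x))
= -5*1/3 - 4*1/9 + 12*5/9
= 41/9

41/9


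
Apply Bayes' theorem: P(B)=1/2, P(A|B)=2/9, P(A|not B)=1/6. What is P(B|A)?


P(A) = P(A|B)P(B) + P(A|B')P(B') = 2/9*1/2 + 1/6*1/2 = 7/36
P(B|A) = P(A|B)P(B)/P(A) = (1/9)/(7/36) = 4/7

4/7


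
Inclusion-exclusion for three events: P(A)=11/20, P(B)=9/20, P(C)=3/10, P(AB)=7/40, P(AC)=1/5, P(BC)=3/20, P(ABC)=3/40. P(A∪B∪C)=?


P(A∪B∪C) = P(A)+P(B)+P(C) - P(AB)-P(AC)-P(BC) + P(ABC)
= 11/20+9/20+3/10 - 7/40-1/5-3/20 + 3/40
= 17/20

17/20


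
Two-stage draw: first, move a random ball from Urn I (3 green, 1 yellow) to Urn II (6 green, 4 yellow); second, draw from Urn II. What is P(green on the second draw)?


P(transfer green) = 3/4; P(transfer yellow) = 1/4
If green transferred: Urn II has 7 green of 11, so P(green|green moved) = 7/11
If yellow transferred: Urn II has 6 green of 11, so P(green|yellow moved) = 6/11
By total probability: P(green) = 3/4*7/11 + 1/4*6/11 = 27/44

27/44


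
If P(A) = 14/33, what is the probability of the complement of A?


P(A') = 1 - P(A) = 1 - 14/33 = 19/33

19/33


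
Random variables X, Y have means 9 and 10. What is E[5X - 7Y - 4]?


E[5X - 7Y - 4] = 5*E[X] - 7*E[Y] - 4
= (5)*(9) + (-7)*(10) + (-4)
= 45 - 70 - 4 = -29

-29


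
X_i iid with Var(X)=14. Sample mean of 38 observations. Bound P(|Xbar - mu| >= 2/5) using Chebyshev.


Var(Xbar) = Var(X)/n = 14/38
Chebyshev: P(|Xbar-mu| >= 2/5) <= Var(Xbar)/(2/5)^2 = (7/19)/(4/25) = 175/76
Bound exceeds 1, so trivial bound: 1

1


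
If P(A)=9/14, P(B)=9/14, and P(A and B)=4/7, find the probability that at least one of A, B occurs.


P(A∪B) = P(A) + P(B) - P(A∩B)
= 9/14 + 9/14 - 4/7 = 5/7

5/7


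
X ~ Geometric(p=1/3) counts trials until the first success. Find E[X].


For geometric (trials until first success), E[X] = 1/p = 1/(1/3) = 3

3


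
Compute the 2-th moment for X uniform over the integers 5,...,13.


E[X^2] = (1/9) * sum(x^2 for x=5..13)
= 789/9 = 263/3

263/3


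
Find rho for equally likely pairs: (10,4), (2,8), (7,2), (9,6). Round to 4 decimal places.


Cov(X,Y) = -4.0000, Var(X) = 9.5000, Var(Y) = 5.0000
rho = Cov/(sqrt(VarX)*sqrt(VarY)) = -0.5804

-0.5804


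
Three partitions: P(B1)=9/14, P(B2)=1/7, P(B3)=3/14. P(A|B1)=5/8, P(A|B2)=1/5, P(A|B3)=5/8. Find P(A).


P(A) = P(A|B1)P(B1) + P(A|B2)P(B2) + P(A|B3)P(B3)
= 5/8*9/14 + 1/5*1/7 + 5/8*3/14
= 45/112 + 1/35 + 15/112 = 79/140

79/140


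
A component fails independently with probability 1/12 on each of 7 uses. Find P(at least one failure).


P(at least one) = 1 - P(none)
P(none) = (1 - 1/12)^7 = (11/12)^7 = 19487171/35831808
P(at least one) = 1 - 19487171/35831808 = 16344637/35831808

16344637/35831808


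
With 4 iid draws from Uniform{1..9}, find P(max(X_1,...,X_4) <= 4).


P(max <= 4) = P(all X_i <= 4) = (P(X_1 <= 4))^4
= (4/9)^4 = 256/6561

256/6561


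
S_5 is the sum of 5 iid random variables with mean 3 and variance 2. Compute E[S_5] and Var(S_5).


E[S_n] = n*mu = 5*3 = 15
Var(S_n) = n*sigma^2 = 5*2 = 10

E[S_5]=15, Var(S_5)=10


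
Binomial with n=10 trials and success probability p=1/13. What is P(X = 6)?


P(X=6) = C(10,6) * p^6 * (1-p)^4
= 210 * 1/4826809 * 20736/28561
= 4354560/137858491849

4354560/137858491849


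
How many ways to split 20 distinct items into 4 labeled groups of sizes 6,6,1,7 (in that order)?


20! = 2432902008176640000
Denominator: 6!=720 * 6!=720 * 1!=1 * 7!=5040
Coefficient = 2432902008176640000 / 2612736000 = 931170240

931170240


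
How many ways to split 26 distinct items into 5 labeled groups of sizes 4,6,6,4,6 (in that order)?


26! = 403291461126605635584000000
Denominator: 4!=24 * 6!=720 * 6!=720 * 4!=24 * 6!=720
Coefficient = 403291461126605635584000000 / 214990848000 = 1875854088108000

1875854088108000


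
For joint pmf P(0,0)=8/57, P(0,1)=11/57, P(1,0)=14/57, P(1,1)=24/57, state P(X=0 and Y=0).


Read from table: P(X=0, Y=0) = 8/57

8/57


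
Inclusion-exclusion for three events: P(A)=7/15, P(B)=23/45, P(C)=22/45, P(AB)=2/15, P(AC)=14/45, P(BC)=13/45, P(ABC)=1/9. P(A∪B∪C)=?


P(A∪B∪C) = P(A)+P(B)+P(C) - P(AB)-P(AC)-P(BC) + P(ABC)
= 7/15+23/45+22/45 - 2/15-14/45-13/45 + 1/9
= 38/45

38/45


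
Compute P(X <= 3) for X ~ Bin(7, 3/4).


P(X<=3) = P(X=0) + P(X=1) + P(X=2) + P(X=3)
= 1/16384 + 21/16384 + 189/16384 + 945/16384
= 289/4096

289/4096


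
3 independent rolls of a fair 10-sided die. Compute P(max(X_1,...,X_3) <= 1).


P(max <= 1) = P(all X_i <= 1) = (P(X_1 <= 1))^3
= (1/10)^3 = 1/1000

1/1000


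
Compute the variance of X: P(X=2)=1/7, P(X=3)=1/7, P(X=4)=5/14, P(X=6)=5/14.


E[X] = 30/7, E[X^2] = 143/7
Var(X) = E[X^2] - (E[X])^2 = 143/7 - (30/7)^2 = 101/49

101/49


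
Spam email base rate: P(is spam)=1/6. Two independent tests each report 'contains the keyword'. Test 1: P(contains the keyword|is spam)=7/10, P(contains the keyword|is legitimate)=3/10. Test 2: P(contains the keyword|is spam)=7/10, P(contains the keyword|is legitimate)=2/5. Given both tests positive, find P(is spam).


After test 1: P(+) = 7/10*1/6 + 3/10*5/6 = 11/30
P(B|+) = (7/60)/(11/30) = 7/22
After test 2 (use post1 as new prior): P(+) = 7/10*7/22 + 2/5*15/22 = 109/220
P(B|+,+) = (49/220)/(109/220) = 49/109

49/109


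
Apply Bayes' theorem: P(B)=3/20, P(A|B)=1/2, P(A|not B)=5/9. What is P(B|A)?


P(A) = P(A|B)P(B) + P(A|B')P(B') = 1/2*3/20 + 5/9*17/20 = 197/360
P(B|A) = P(A|B)P(B)/P(A) = (3/40)/(197/360) = 27/197

27/197


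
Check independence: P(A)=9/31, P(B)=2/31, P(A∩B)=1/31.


P(A)*P(B) = 9/31*2/31 = 18/961
P(A∩B) = 1/31 != 18/961, so not independent

No, A and B are not independent


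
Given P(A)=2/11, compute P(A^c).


P(A') = 1 - P(A) = 1 - 2/11 = 9/11

9/11


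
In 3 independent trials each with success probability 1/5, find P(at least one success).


P(at least one) = 1 - P(none)
P(none) = (1 - 1/5)^3 = (4/5)^3 = 64/125
P(at least one) = 1 - 64/125 = 61/125

61/125


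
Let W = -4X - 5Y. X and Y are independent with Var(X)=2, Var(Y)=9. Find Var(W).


Independence => Cov(X,Y)=0
Var(-4X - 5Y) = (-4)^2*Var(X) + (-5)^2*Var(Y)
= 16*2 + 25*9 = 257

257


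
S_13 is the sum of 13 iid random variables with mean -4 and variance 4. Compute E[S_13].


E[S_n] = n*E[X_1] = 13*-4 = -52

-52


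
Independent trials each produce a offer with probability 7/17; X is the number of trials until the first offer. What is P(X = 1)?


P(X=1) = (1-p)^0 * p = (10/17)^0 * 7/17
= 1 * 7/17 = 7/17

7/17


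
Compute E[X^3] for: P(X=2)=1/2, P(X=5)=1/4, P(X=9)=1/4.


E[X^3] = sum(x^3 * P(x))
= 8*1/2 + 125*1/4 + 729*1/4
= 435/2

435/2


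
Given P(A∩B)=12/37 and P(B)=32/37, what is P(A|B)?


P(A|B) = P(A∩B)/P(B) = (12/37)/(32/37) = 12/32 = 3/8

3/8


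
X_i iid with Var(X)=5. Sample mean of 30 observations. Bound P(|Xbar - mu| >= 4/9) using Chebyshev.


Var(Xbar) = Var(X)/n = 5/30
Chebyshev: P(|Xbar-mu| >= 4/9) <= Var(Xbar)/(4/9)^2 = (1/6)/(16/81) = 27/32

27/32


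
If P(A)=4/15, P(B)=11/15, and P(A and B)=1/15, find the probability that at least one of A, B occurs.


P(A∪B) = P(A) + P(B) - P(A∩B)
= 4/15 + 11/15 - 1/15 = 14/15

14/15


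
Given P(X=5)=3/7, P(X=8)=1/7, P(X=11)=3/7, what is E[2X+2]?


E[2X+2] = sum(g(x)*P(x))
= 12*3/7 + 18*1/7 + 24*3/7
= 18

18


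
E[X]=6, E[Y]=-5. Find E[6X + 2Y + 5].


E[6X + 2Y + 5] = 6*E[X] + 2*E[Y] + 5
= (6)*(6) + (2)*(-5) + (5)
= 36 - 10 + 5 = 31

31


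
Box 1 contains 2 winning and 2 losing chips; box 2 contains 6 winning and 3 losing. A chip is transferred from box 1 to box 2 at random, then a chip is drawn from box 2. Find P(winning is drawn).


P(transfer winning) = 2/4 = 1/2; P(transfer losing) = 1/2
If winning transferred: Urn II has 7 winning of 10, so P(winning|winning moved) = 7/10
If losing transferred: Urn II has 6 winning of 10, so P(winning|losing moved) = 3/5
By total probability: P(winning) = 1/2*7/10 + 1/2*3/5 = 13/20

13/20


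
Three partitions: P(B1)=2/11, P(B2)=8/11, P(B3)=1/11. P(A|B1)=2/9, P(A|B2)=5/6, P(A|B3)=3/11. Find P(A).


P(A) = P(A|B1)P(B1) + P(A|B2)P(B2) + P(A|B3)P(B3)
= 2/9*2/11 + 5/6*8/11 + 3/11*1/11
= 4/99 + 20/33 + 3/121 = 731/1089

731/1089
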